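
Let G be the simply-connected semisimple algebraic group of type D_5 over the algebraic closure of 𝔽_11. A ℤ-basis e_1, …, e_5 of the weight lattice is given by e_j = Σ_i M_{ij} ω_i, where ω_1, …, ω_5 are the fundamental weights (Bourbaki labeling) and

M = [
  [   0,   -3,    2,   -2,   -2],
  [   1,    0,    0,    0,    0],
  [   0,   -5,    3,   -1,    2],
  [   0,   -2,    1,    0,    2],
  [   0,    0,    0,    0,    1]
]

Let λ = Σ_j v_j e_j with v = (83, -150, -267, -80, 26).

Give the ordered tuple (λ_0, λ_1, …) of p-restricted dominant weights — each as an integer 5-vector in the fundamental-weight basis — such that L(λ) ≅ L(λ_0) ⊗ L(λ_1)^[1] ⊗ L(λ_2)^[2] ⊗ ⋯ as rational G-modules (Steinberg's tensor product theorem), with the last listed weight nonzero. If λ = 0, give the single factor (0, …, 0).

((2, 6, 4, 8, 4), (2, 7, 7, 7, 2))

Converting to the ω-basis (c_i = row i of M dotted with v = (83, -150, -267, -80, 26)):
  c_1 = 0*83 + -3*-150 + 2*-267 + -2*-80 + -2*26 = 24
  c_2 = 1*83 + 0*-150 + 0*-267 + 0*-80 + 0*26 = 83
  c_3 = 0*83 + -5*-150 + 3*-267 + -1*-80 + 2*26 = 81
  c_4 = 0*83 + -2*-150 + 1*-267 + 0*-80 + 2*26 = 85
  c_5 = 0*83 + 0*-150 + 0*-267 + 0*-80 + 1*26 = 26
p = 11; digits c_i = Σ_j d_{ij}·11^j, 0 ≤ d_{ij} < 11:
  c_1 = 24 = 2·11^0 + 2·11^1
  c_2 = 83 = 6·11^0 + 7·11^1
  c_3 = 81 = 4·11^0 + 7·11^1
  c_4 = 85 = 8·11^0 + 7·11^1
  c_5 = 26 = 4·11^0 + 2·11^1
p-restricted factor λ_0 = (2, 6, 4, 8, 4)
p-restricted factor λ_1 = (2, 7, 7, 7, 2)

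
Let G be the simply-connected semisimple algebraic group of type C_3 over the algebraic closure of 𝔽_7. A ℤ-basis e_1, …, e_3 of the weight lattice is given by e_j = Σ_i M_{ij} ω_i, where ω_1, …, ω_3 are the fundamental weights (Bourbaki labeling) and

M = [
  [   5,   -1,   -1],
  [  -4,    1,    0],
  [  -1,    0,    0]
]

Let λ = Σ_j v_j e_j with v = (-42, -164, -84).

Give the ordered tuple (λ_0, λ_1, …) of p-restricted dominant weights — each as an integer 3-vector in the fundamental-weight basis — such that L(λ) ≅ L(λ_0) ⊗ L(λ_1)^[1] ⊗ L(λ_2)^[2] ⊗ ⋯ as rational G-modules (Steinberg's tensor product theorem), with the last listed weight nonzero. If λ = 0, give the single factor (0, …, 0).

((3, 4, 0), (5, 0, 6))

Change of basis e → ω: c = M·v where v = (-42, -164, -84):
  c_1 = 5*-42 + -1*-164 + -1*-84 = 38
  c_2 = -4*-42 + 1*-164 + 0*-84 = 4
  c_3 = -1*-42 + 0*-164 + 0*-84 = 42
Expand coordinatewise in base 7:
  c_1 = 38 = 3·7^0 + 5·7^1
  c_2 = 4 = 4·7^0
  c_3 = 42 = 0·7^0 + 6·7^1
p-restricted factor λ_0 = (3, 4, 0)
p-restricted factor λ_1 = (5, 0, 6)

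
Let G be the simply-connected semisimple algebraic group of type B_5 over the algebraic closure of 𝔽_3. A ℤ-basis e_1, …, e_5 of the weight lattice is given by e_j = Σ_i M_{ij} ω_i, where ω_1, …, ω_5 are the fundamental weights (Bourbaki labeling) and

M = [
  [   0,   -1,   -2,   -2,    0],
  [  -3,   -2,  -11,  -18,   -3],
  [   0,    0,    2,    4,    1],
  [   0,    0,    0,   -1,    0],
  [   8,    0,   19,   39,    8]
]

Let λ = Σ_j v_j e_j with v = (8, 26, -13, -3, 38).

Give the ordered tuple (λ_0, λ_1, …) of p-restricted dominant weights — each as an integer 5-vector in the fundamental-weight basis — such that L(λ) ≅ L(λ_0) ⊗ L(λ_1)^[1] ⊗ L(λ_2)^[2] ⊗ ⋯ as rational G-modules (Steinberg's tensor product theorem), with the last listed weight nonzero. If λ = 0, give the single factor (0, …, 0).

((0, 1, 0, 0, 1), (2, 2, 0, 1, 1))

ω-coordinates c = M·v, v = (8, 26, -13, -3, 38):
  c_1 = 0·8 + (-1)·(26) + (-2)·(-13) + (-2)·(-3) + 0·38 = 6
  c_2 = (-3)·(8) + (-2)·(26) + (-11)·(-13) + (-18)·(-3) + (-3)·(38) = 7
  c_3 = 0·8 + 0·26 + (2)·(-13) + (4)·(-3) + 1·38 = 0
  c_4 = 0·8 + 0·26 + (0)·(-13) + (-1)·(-3) + 0·38 = 3
  c_5 = 8·8 + 0·26 + (19)·(-13) + (39)·(-3) + 8·38 = 4
Expand coordinatewise in base 3:
  c_1 = 6 = 0·3^0 + 2·3^1
  c_2 = 7 = 1·3^0 + 2·3^1
  c_3 = 0
  c_4 = 3 = 0·3^0 + 1·3^1
  c_5 = 4 = 1·3^0 + 1·3^1
Factor λ_0 = (0, 1, 0, 0, 1)
Factor λ_1 = (2, 2, 0, 1, 1)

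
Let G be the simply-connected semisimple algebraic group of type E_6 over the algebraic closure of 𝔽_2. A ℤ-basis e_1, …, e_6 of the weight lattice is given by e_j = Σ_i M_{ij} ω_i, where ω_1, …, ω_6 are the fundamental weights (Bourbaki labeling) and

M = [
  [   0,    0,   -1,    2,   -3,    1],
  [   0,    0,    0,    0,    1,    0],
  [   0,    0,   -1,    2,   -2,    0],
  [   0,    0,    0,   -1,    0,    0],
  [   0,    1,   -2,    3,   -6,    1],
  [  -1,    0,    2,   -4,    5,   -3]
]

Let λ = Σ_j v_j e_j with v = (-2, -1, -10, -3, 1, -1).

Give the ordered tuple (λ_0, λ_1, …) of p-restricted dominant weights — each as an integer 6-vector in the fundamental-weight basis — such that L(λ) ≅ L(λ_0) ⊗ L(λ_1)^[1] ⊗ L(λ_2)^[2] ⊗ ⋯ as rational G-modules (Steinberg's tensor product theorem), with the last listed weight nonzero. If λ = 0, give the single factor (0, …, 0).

Converting to the ω-basis (c_i = row i of M dotted with v = (-2, -1, -10, -3, 1, -1)):
  c_1 = (0)·(-2) + (0)·(-1) + (-1)·(-10) + (2)·(-3) + (-3)·(1) + (1)·(-1) = 0
  c_2 = (0)·(-2) + (0)·(-1) + (0)·(-10) + (0)·(-3) + 1·1 + (0)·(-1) = 1
  c_3 = (0)·(-2) + (0)·(-1) + (-1)·(-10) + (2)·(-3) + (-2)·(1) + (0)·(-1) = 2
  c_4 = (0)·(-2) + (0)·(-1) + (0)·(-10) + (-1)·(-3) + 0·1 + (0)·(-1) = 3
  c_5 = (0)·(-2) + (1)·(-1) + (-2)·(-10) + (3)·(-3) + (-6)·(1) + (1)·(-1) = 3
  c_6 = (-1)·(-2) + (0)·(-1) + (2)·(-10) + (-4)·(-3) + 5·1 + (-3)·(-1) = 2
Writing each c_i in base p = 2:
  c_1 = 0
  c_2 = 1 = 1·2^0
  c_3 = 2 = 0·2^0 + 1·2^1
  c_4 = 3 = 1·2^0 + 1·2^1
  c_5 = 3 = 1·2^0 + 1·2^1
  c_6 = 2 = 0·2^0 + 1·2^1
λ_0 = (0, 1, 0, 1, 1, 0)
λ_1 = (0, 0, 1, 1, 1, 1)

((0, 1, 0, 1, 1, 0), (0, 0, 1, 1, 1, 1))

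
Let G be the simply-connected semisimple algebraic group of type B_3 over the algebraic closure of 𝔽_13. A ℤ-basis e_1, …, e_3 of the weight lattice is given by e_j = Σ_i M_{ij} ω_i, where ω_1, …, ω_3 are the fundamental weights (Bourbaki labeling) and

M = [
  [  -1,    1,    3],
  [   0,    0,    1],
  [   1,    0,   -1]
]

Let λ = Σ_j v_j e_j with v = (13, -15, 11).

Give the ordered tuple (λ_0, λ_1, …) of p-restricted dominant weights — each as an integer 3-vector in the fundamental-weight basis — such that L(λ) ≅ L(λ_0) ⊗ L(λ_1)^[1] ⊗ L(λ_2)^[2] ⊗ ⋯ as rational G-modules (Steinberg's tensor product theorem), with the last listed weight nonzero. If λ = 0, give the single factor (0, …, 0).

((5, 11, 2),)

ω-coordinates c = M·v, v = (13, -15, 11):
  c_1 = -1*13 + 1*-15 + 3*11 = 5
  c_2 = 0*13 + 0*-15 + 1*11 = 11
  c_3 = 1*13 + 0*-15 + -1*11 = 2
Expand coordinatewise in base 13:
  c_1 = 5 = 5·13^0
  c_2 = 11 = 11·13^0
  c_3 = 2 = 2·13^0
λ_0 = (5, 11, 2)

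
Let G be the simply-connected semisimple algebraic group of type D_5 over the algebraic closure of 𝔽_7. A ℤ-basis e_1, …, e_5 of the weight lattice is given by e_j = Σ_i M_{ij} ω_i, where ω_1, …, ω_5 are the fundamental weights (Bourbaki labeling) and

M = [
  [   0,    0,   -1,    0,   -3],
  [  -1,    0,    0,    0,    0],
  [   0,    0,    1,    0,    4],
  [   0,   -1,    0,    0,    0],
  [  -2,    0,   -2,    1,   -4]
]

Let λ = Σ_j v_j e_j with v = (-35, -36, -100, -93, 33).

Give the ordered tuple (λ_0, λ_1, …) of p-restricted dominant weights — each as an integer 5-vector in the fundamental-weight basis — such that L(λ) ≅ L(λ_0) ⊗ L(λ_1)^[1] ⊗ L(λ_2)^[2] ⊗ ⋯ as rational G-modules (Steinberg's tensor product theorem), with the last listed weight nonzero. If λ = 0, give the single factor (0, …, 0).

((1, 0, 4, 1, 3), (0, 5, 4, 5, 6))

Compute c_i = Σ_j M_{ij} v_j with v = (-35, -36, -100, -93, 33):
  c_1 = (0)·(-35) + (0)·(-36) + (-1)·(-100) + (0)·(-93) + (-3)·(33) = 1
  c_2 = (-1)·(-35) + (0)·(-36) + (0)·(-100) + (0)·(-93) + (0)·(33) = 35
  c_3 = (0)·(-35) + (0)·(-36) + (1)·(-100) + (0)·(-93) + (4)·(33) = 32
  c_4 = (0)·(-35) + (-1)·(-36) + (0)·(-100) + (0)·(-93) + (0)·(33) = 36
  c_5 = (-2)·(-35) + (0)·(-36) + (-2)·(-100) + (1)·(-93) + (-4)·(33) = 45
Writing each c_i in base p = 7:
  c_1 = 1 = 1·7^0
  c_2 = 35 = 0·7^0 + 5·7^1
  c_3 = 32 = 4·7^0 + 4·7^1
  c_4 = 36 = 1·7^0 + 5·7^1
  c_5 = 45 = 3·7^0 + 6·7^1
p-restricted factor λ_0 = (1, 0, 4, 1, 3)
p-restricted factor λ_1 = (0, 5, 4, 5, 6)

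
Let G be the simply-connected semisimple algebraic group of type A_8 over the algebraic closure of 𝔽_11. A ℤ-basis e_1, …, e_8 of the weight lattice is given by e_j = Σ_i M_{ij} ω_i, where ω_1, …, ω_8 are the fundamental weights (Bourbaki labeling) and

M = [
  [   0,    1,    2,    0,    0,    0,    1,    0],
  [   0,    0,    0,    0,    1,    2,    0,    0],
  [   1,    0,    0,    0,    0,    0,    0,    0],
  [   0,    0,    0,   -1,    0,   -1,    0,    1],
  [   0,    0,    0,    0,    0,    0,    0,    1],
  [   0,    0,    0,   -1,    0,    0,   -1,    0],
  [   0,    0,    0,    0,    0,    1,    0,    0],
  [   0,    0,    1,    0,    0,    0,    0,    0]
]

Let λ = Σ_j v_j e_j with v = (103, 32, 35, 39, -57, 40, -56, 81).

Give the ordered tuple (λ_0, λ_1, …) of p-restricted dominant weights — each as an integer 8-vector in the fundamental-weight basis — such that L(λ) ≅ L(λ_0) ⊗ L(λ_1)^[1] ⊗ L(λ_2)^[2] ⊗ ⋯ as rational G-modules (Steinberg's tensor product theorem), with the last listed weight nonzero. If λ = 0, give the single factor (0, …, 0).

((2, 1, 4, 2, 4, 6, 7, 2), (4, 2, 9, 0, 7, 1, 3, 3))

Converting to the ω-basis (c_i = row i of M dotted with v = (103, 32, 35, 39, -57, 40, -56, 81)):
  c_1 = 0·103 + 1·32 + 2·35 + 0·39 + (0)·(-57) + 0·40 + (1)·(-56) + 0·81 = 46
  c_2 = 0·103 + 0·32 + 0·35 + 0·39 + (1)·(-57) + 2·40 + (0)·(-56) + 0·81 = 23
  c_3 = 1·103 + 0·32 + 0·35 + 0·39 + (0)·(-57) + 0·40 + (0)·(-56) + 0·81 = 103
  c_4 = 0·103 + 0·32 + 0·35 + (-1)·(39) + (0)·(-57) + (-1)·(40) + (0)·(-56) + 1·81 = 2
  c_5 = 0·103 + 0·32 + 0·35 + 0·39 + (0)·(-57) + 0·40 + (0)·(-56) + 1·81 = 81
  c_6 = 0·103 + 0·32 + 0·35 + (-1)·(39) + (0)·(-57) + 0·40 + (-1)·(-56) + 0·81 = 17
  c_7 = 0·103 + 0·32 + 0·35 + 0·39 + (0)·(-57) + 1·40 + (0)·(-56) + 0·81 = 40
  c_8 = 0·103 + 0·32 + 1·35 + 0·39 + (0)·(-57) + 0·40 + (0)·(-56) + 0·81 = 35
Writing each c_i in base p = 11:
  c_1 = 46 = 2·11^0 + 4·11^1
  c_2 = 23 = 1·11^0 + 2·11^1
  c_3 = 103 = 4·11^0 + 9·11^1
  c_4 = 2 = 2·11^0
  c_5 = 81 = 4·11^0 + 7·11^1
  c_6 = 17 = 6·11^0 + 1·11^1
  c_7 = 40 = 7·11^0 + 3·11^1
  c_8 = 35 = 2·11^0 + 3·11^1
p-restricted factor λ_0 = (2, 1, 4, 2, 4, 6, 7, 2)
p-restricted factor λ_1 = (4, 2, 9, 0, 7, 1, 3, 3)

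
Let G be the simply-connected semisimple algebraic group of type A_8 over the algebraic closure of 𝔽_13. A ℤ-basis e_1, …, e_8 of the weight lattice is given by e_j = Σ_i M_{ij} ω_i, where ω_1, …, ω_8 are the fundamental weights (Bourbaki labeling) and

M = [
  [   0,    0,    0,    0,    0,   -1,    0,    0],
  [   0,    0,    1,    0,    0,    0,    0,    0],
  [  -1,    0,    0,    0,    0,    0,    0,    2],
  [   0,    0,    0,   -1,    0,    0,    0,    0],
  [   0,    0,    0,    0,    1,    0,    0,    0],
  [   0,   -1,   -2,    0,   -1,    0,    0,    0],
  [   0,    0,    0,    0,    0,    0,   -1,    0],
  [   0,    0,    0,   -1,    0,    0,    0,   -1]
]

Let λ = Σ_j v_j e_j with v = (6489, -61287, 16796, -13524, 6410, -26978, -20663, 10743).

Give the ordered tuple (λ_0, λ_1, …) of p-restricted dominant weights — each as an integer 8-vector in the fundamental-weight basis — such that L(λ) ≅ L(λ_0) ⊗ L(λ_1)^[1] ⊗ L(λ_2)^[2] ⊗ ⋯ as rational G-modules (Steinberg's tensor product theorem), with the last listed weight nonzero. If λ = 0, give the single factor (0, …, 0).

((3, 0, 8, 4, 1, 4, 6, 12), (8, 5, 9, 0, 12, 12, 3, 5), (3, 8, 10, 2, 11, 8, 5, 3), (12, 7, 6, 6, 2, 9, 9, 1))

ω-coordinates c = M·v, v = (6489, -61287, 16796, -13524, 6410, -26978, -20663, 10743):
  c_1 = 0·6489 + (0)·(-61287) + 0·16796 + (0)·(-13524) + 0·6410 + (-1)·(-26978) + (0)·(-20663) + 0·10743 = 26978
  c_2 = 0·6489 + (0)·(-61287) + 1·16796 + (0)·(-13524) + 0·6410 + (0)·(-26978) + (0)·(-20663) + 0·10743 = 16796
  c_3 = (-1)·(6489) + (0)·(-61287) + 0·16796 + (0)·(-13524) + 0·6410 + (0)·(-26978) + (0)·(-20663) + 2·10743 = 14997
  c_4 = 0·6489 + (0)·(-61287) + 0·16796 + (-1)·(-13524) + 0·6410 + (0)·(-26978) + (0)·(-20663) + 0·10743 = 13524
  c_5 = 0·6489 + (0)·(-61287) + 0·16796 + (0)·(-13524) + 1·6410 + (0)·(-26978) + (0)·(-20663) + 0·10743 = 6410
  c_6 = 0·6489 + (-1)·(-61287) + (-2)·(16796) + (0)·(-13524) + (-1)·(6410) + (0)·(-26978) + (0)·(-20663) + 0·10743 = 21285
  c_7 = 0·6489 + (0)·(-61287) + 0·16796 + (0)·(-13524) + 0·6410 + (0)·(-26978) + (-1)·(-20663) + 0·10743 = 20663
  c_8 = 0·6489 + (0)·(-61287) + 0·16796 + (-1)·(-13524) + 0·6410 + (0)·(-26978) + (0)·(-20663) + (-1)·(10743) = 2781
p = 13; digits c_i = Σ_j d_{ij}·13^j, 0 ≤ d_{ij} < 13:
  c_1 = 26978 = 3·13^0 + 8·13^1 + 3·13^2 + 12·13^3
  c_2 = 16796 = 0·13^0 + 5·13^1 + 8·13^2 + 7·13^3
  c_3 = 14997 = 8·13^0 + 9·13^1 + 10·13^2 + 6·13^3
  c_4 = 13524 = 4·13^0 + 0·13^1 + 2·13^2 + 6·13^3
  c_5 = 6410 = 1·13^0 + 12·13^1 + 11·13^2 + 2·13^3
  c_6 = 21285 = 4·13^0 + 12·13^1 + 8·13^2 + 9·13^3
  c_7 = 20663 = 6·13^0 + 3·13^1 + 5·13^2 + 9·13^3
  c_8 = 2781 = 12·13^0 + 5·13^1 + 3·13^2 + 1·13^3
p-restricted factor λ_0 = (3, 0, 8, 4, 1, 4, 6, 12)
p-restricted factor λ_1 = (8, 5, 9, 0, 12, 12, 3, 5)
p-restricted factor λ_2 = (3, 8, 10, 2, 11, 8, 5, 3)
p-restricted factor λ_3 = (12, 7, 6, 6, 2, 9, 9, 1)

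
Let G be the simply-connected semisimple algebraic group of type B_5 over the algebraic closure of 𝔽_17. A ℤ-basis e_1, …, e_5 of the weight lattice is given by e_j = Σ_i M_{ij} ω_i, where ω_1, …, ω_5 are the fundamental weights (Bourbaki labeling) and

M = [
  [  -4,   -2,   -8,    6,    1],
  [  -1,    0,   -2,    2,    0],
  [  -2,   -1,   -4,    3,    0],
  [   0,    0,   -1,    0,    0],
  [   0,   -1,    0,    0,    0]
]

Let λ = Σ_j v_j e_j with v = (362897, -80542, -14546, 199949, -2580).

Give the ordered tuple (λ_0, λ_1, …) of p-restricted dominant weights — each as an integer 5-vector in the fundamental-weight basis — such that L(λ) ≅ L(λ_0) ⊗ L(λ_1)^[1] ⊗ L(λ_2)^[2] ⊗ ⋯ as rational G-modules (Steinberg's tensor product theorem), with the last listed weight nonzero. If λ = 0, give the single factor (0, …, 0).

ω-coordinates c = M·v, v = (362897, -80542, -14546, 199949, -2580):
  c_1 = -4*362897 + -2*-80542 + -8*-14546 + 6*199949 + 1*-2580 = 22978
  c_2 = -1*362897 + 0*-80542 + -2*-14546 + 2*199949 + 0*-2580 = 66093
  c_3 = -2*362897 + -1*-80542 + -4*-14546 + 3*199949 + 0*-2580 = 12779
  c_4 = 0*362897 + 0*-80542 + -1*-14546 + 0*199949 + 0*-2580 = 14546
  c_5 = 0*362897 + -1*-80542 + 0*-14546 + 0*199949 + 0*-2580 = 80542
Expand coordinatewise in base 17:
  c_1 = 22978 = 11·17^0 + 8·17^1 + 11·17^2 + 4·17^3
  c_2 = 66093 = 14·17^0 + 11·17^1 + 7·17^2 + 13·17^3
  c_3 = 12779 = 12·17^0 + 3·17^1 + 10·17^2 + 2·17^3
  c_4 = 14546 = 11·17^0 + 5·17^1 + 16·17^2 + 2·17^3
  c_5 = 80542 = 13·17^0 + 11·17^1 + 6·17^2 + 16·17^3
p-restricted factor λ_0 = (11, 14, 12, 11, 13)
p-restricted factor λ_1 = (8, 11, 3, 5, 11)
p-restricted factor λ_2 = (11, 7, 10, 16, 6)
p-restricted factor λ_3 = (4, 13, 2, 2, 16)

((11, 14, 12, 11, 13), (8, 11, 3, 5, 11), (11, 7, 10, 16, 6), (4, 13, 2, 2, 16))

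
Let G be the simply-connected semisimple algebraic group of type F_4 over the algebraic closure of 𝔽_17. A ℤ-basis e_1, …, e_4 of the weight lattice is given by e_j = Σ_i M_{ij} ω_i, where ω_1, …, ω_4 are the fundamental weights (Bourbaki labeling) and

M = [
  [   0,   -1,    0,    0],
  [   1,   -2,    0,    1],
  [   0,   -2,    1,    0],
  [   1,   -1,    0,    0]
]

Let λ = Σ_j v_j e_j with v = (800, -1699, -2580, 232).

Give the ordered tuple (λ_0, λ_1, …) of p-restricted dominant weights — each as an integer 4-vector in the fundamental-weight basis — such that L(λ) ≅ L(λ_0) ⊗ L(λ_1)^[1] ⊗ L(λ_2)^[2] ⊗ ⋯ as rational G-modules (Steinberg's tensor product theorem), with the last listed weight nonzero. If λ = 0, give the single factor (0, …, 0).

Change of basis e → ω: c = M·v where v = (800, -1699, -2580, 232):
  c_1 = 0·800 + (-1)·(-1699) + (0)·(-2580) + 0·232 = 1699
  c_2 = 1·800 + (-2)·(-1699) + (0)·(-2580) + 1·232 = 4430
  c_3 = 0·800 + (-2)·(-1699) + (1)·(-2580) + 0·232 = 818
  c_4 = 1·800 + (-1)·(-1699) + (0)·(-2580) + 0·232 = 2499
Writing each c_i in base p = 17:
  c_1 = 1699 = 16·17^0 + 14·17^1 + 5·17^2
  c_2 = 4430 = 10·17^0 + 5·17^1 + 15·17^2
  c_3 = 818 = 2·17^0 + 14·17^1 + 2·17^2
  c_4 = 2499 = 0·17^0 + 11·17^1 + 8·17^2
p-restricted factor λ_0 = (16, 10, 2, 0)
p-restricted factor λ_1 = (14, 5, 14, 11)
p-restricted factor λ_2 = (5, 15, 2, 8)

((16, 10, 2, 0), (14, 5, 14, 11), (5, 15, 2, 8))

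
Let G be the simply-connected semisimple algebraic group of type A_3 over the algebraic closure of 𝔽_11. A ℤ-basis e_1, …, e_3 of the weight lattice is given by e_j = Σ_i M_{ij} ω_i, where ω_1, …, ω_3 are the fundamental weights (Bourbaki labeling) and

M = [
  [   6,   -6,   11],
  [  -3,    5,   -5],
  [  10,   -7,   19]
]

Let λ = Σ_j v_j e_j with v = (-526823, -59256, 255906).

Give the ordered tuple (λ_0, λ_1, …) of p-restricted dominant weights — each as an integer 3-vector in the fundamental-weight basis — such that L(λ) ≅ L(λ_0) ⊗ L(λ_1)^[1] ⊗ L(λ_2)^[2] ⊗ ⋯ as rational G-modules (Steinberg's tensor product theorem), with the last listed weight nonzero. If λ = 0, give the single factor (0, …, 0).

In the fundamental-weight basis, λ has coordinates c = M·v (v = (-526823, -59256, 255906)):
  c_1 = (6)·(-526823) + (-6)·(-59256) + (11)·(255906) = 9564
  c_2 = (-3)·(-526823) + (5)·(-59256) + (-5)·(255906) = 4659
  c_3 = (10)·(-526823) + (-7)·(-59256) + (19)·(255906) = 8776
p = 11; digits c_i = Σ_j d_{ij}·11^j, 0 ≤ d_{ij} < 11:
  c_1 = 9564 = 5·11^0 + 0·11^1 + 2·11^2 + 7·11^3
  c_2 = 4659 = 6·11^0 + 5·11^1 + 5·11^2 + 3·11^3
  c_3 = 8776 = 9·11^0 + 5·11^1 + 6·11^2 + 6·11^3
Factor λ_0 = (5, 6, 9)
Factor λ_1 = (0, 5, 5)
Factor λ_2 = (2, 5, 6)
Factor λ_3 = (7, 3, 6)

((5, 6, 9), (0, 5, 5), (2, 5, 6), (7, 3, 6))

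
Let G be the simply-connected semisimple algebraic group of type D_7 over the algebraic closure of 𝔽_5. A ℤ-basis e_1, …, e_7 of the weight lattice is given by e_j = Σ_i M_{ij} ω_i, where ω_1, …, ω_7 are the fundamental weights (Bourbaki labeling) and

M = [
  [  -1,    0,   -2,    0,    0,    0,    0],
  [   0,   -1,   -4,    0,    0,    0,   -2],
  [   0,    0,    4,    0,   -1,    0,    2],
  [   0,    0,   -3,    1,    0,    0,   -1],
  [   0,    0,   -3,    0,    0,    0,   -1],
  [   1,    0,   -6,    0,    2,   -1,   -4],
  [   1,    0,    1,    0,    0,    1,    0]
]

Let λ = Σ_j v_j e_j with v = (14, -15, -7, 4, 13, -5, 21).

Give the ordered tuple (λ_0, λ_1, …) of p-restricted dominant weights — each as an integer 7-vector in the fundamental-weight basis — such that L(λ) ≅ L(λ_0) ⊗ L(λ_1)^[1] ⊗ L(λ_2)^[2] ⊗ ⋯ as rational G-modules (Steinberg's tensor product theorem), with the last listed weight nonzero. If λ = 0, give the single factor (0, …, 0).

Converting to the ω-basis (c_i = row i of M dotted with v = (14, -15, -7, 4, 13, -5, 21)):
  c_1 = (-1)·(14) + (0)·(-15) + (-2)·(-7) + 0·4 + 0·13 + (0)·(-5) + 0·21 = 0
  c_2 = 0·14 + (-1)·(-15) + (-4)·(-7) + 0·4 + 0·13 + (0)·(-5) + (-2)·(21) = 1
  c_3 = 0·14 + (0)·(-15) + (4)·(-7) + 0·4 + (-1)·(13) + (0)·(-5) + 2·21 = 1
  c_4 = 0·14 + (0)·(-15) + (-3)·(-7) + 1·4 + 0·13 + (0)·(-5) + (-1)·(21) = 4
  c_5 = 0·14 + (0)·(-15) + (-3)·(-7) + 0·4 + 0·13 + (0)·(-5) + (-1)·(21) = 0
  c_6 = 1·14 + (0)·(-15) + (-6)·(-7) + 0·4 + 2·13 + (-1)·(-5) + (-4)·(21) = 3
  c_7 = 1·14 + (0)·(-15) + (1)·(-7) + 0·4 + 0·13 + (1)·(-5) + 0·21 = 2
Writing each c_i in base p = 5:
  c_1 = 0
  c_2 = 1 = 1·5^0
  c_3 = 1 = 1·5^0
  c_4 = 4 = 4·5^0
  c_5 = 0
  c_6 = 3 = 3·5^0
  c_7 = 2 = 2·5^0
p-restricted factor λ_0 = (0, 1, 1, 4, 0, 3, 2)

((0, 1, 1, 4, 0, 3, 2),)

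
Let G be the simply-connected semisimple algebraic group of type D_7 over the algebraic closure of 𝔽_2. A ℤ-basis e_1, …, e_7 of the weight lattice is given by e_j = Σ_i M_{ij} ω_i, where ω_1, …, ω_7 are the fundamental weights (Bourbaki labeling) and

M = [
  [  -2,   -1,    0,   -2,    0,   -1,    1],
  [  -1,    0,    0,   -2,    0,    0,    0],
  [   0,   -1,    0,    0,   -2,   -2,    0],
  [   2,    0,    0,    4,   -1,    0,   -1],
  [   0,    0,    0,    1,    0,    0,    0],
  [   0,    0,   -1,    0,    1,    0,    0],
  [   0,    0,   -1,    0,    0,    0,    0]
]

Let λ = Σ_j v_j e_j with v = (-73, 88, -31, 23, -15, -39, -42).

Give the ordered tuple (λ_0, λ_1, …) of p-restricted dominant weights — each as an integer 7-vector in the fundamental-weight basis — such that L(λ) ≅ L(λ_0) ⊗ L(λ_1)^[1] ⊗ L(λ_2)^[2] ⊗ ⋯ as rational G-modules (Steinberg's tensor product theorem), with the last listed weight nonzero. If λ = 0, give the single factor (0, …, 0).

((1, 1, 0, 1, 1, 0, 1), (0, 1, 0, 1, 1, 0, 1), (0, 0, 1, 0, 1, 0, 1), (1, 1, 0, 0, 0, 0, 1), (0, 1, 1, 0, 1, 1, 1))

ω-coordinates c = M·v, v = (-73, 88, -31, 23, -15, -39, -42):
  c_1 = -2*-73 + -1*88 + 0*-31 + -2*23 + 0*-15 + -1*-39 + 1*-42 = 9
  c_2 = -1*-73 + 0*88 + 0*-31 + -2*23 + 0*-15 + 0*-39 + 0*-42 = 27
  c_3 = 0*-73 + -1*88 + 0*-31 + 0*23 + -2*-15 + -2*-39 + 0*-42 = 20
  c_4 = 2*-73 + 0*88 + 0*-31 + 4*23 + -1*-15 + 0*-39 + -1*-42 = 3
  c_5 = 0*-73 + 0*88 + 0*-31 + 1*23 + 0*-15 + 0*-39 + 0*-42 = 23
  c_6 = 0*-73 + 0*88 + -1*-31 + 0*23 + 1*-15 + 0*-39 + 0*-42 = 16
  c_7 = 0*-73 + 0*88 + -1*-31 + 0*23 + 0*-15 + 0*-39 + 0*-42 = 31
Base-2 expansion of each c_i:
  c_1 = 9 = 1·2^0 + 0·2^1 + 0·2^2 + 1·2^3
  c_2 = 27 = 1·2^0 + 1·2^1 + 0·2^2 + 1·2^3 + 1·2^4
  c_3 = 20 = 0·2^0 + 0·2^1 + 1·2^2 + 0·2^3 + 1·2^4
  c_4 = 3 = 1·2^0 + 1·2^1
  c_5 = 23 = 1·2^0 + 1·2^1 + 1·2^2 + 0·2^3 + 1·2^4
  c_6 = 16 = 0·2^0 + 0·2^1 + 0·2^2 + 0·2^3 + 1·2^4
  c_7 = 31 = 1·2^0 + 1·2^1 + 1·2^2 + 1·2^3 + 1·2^4
λ_0 = (1, 1, 0, 1, 1, 0, 1)
λ_1 = (0, 1, 0, 1, 1, 0, 1)
λ_2 = (0, 0, 1, 0, 1, 0, 1)
λ_3 = (1, 1, 0, 0, 0, 0, 1)
λ_4 = (0, 1, 1, 0, 1, 1, 1)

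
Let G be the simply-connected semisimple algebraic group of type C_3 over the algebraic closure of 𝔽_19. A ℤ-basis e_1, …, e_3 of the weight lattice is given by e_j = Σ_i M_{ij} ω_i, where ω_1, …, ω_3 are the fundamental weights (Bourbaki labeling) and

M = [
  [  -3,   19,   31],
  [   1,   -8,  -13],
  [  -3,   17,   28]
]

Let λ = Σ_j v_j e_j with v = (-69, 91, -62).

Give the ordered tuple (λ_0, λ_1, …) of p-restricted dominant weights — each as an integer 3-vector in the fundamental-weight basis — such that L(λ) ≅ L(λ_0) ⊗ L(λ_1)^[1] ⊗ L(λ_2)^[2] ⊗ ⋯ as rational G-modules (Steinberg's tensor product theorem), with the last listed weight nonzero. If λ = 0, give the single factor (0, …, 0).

((14, 9, 18),)

Compute c_i = Σ_j M_{ij} v_j with v = (-69, 91, -62):
  c_1 = (-3)·(-69) + (19)·(91) + (31)·(-62) = 14
  c_2 = (1)·(-69) + (-8)·(91) + (-13)·(-62) = 9
  c_3 = (-3)·(-69) + (17)·(91) + (28)·(-62) = 18
p = 19; digits c_i = Σ_j d_{ij}·19^j, 0 ≤ d_{ij} < 19:
  c_1 = 14 = 14·19^0
  c_2 = 9 = 9·19^0
  c_3 = 18 = 18·19^0
λ_0 = (14, 9, 18)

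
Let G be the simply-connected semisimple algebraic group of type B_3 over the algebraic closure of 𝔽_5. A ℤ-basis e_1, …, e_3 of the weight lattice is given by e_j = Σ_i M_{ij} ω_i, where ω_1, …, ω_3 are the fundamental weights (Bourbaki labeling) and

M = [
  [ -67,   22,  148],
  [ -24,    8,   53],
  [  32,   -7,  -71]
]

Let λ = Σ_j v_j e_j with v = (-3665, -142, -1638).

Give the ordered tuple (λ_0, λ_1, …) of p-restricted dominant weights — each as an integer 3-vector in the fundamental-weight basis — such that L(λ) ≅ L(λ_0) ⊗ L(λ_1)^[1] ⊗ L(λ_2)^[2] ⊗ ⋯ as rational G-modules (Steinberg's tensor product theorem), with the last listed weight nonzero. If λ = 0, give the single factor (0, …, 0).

((2, 0, 2), (1, 2, 2))

Change of basis e → ω: c = M·v where v = (-3665, -142, -1638):
  c_1 = (-67)·(-3665) + (22)·(-142) + (148)·(-1638) = 7
  c_2 = (-24)·(-3665) + (8)·(-142) + (53)·(-1638) = 10
  c_3 = (32)·(-3665) + (-7)·(-142) + (-71)·(-1638) = 12
Base-5 expansion of each c_i:
  c_1 = 7 = 2·5^0 + 1·5^1
  c_2 = 10 = 0·5^0 + 2·5^1
  c_3 = 12 = 2·5^0 + 2·5^1
Factor λ_0 = (2, 0, 2)
Factor λ_1 = (1, 2, 2)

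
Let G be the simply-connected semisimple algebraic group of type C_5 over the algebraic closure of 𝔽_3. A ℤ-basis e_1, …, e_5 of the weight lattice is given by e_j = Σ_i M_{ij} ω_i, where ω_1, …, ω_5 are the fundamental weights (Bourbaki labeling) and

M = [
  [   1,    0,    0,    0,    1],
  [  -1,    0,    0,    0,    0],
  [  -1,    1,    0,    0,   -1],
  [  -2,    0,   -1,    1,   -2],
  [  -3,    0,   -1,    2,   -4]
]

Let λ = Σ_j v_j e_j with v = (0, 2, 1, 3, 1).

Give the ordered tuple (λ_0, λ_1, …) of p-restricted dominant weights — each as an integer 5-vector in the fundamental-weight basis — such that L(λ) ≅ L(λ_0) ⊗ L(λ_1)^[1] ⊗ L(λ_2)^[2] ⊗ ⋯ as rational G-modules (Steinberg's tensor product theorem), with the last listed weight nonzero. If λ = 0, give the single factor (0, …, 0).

Compute c_i = Σ_j M_{ij} v_j with v = (0, 2, 1, 3, 1):
  c_1 = 1*0 + 0*2 + 0*1 + 0*3 + 1*1 = 1
  c_2 = -1*0 + 0*2 + 0*1 + 0*3 + 0*1 = 0
  c_3 = -1*0 + 1*2 + 0*1 + 0*3 + -1*1 = 1
  c_4 = -2*0 + 0*2 + -1*1 + 1*3 + -2*1 = 0
  c_5 = -3*0 + 0*2 + -1*1 + 2*3 + -4*1 = 1
Writing each c_i in base p = 3:
  c_1 = 1 = 1·3^0
  c_2 = 0
  c_3 = 1 = 1·3^0
  c_4 = 0
  c_5 = 1 = 1·3^0
p-restricted factor λ_0 = (1, 0, 1, 0, 1)

((1, 0, 1, 0, 1),)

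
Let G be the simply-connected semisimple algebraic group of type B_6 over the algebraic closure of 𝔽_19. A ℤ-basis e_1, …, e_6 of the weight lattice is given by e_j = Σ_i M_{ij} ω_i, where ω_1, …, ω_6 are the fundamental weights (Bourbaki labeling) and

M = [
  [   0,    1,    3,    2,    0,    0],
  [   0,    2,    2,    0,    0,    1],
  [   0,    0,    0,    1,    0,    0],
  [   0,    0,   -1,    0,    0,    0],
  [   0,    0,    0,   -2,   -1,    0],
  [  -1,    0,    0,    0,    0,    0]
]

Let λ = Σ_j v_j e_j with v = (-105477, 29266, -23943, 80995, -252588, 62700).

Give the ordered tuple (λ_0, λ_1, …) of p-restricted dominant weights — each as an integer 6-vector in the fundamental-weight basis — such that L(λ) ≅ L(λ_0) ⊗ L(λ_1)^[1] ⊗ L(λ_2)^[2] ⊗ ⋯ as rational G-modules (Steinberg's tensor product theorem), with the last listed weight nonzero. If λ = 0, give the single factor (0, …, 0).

Converting to the ω-basis (c_i = row i of M dotted with v = (-105477, 29266, -23943, 80995, -252588, 62700)):
  c_1 = 0*-105477 + 1*29266 + 3*-23943 + 2*80995 + 0*-252588 + 0*62700 = 119427
  c_2 = 0*-105477 + 2*29266 + 2*-23943 + 0*80995 + 0*-252588 + 1*62700 = 73346
  c_3 = 0*-105477 + 0*29266 + 0*-23943 + 1*80995 + 0*-252588 + 0*62700 = 80995
  c_4 = 0*-105477 + 0*29266 + -1*-23943 + 0*80995 + 0*-252588 + 0*62700 = 23943
  c_5 = 0*-105477 + 0*29266 + 0*-23943 + -2*80995 + -1*-252588 + 0*62700 = 90598
  c_6 = -1*-105477 + 0*29266 + 0*-23943 + 0*80995 + 0*-252588 + 0*62700 = 105477
Writing each c_i in base p = 19:
  c_1 = 119427 = 12·19^0 + 15·19^1 + 7·19^2 + 17·19^3
  c_2 = 73346 = 6·19^0 + 3·19^1 + 13·19^2 + 10·19^3
  c_3 = 80995 = 17·19^0 + 6·19^1 + 15·19^2 + 11·19^3
  c_4 = 23943 = 3·19^0 + 6·19^1 + 9·19^2 + 3·19^3
  c_5 = 90598 = 6·19^0 + 18·19^1 + 3·19^2 + 13·19^3
  c_6 = 105477 = 8·19^0 + 3·19^1 + 7·19^2 + 15·19^3
λ_0 = (12, 6, 17, 3, 6, 8)
λ_1 = (15, 3, 6, 6, 18, 3)
λ_2 = (7, 13, 15, 9, 3, 7)
λ_3 = (17, 10, 11, 3, 13, 15)

((12, 6, 17, 3, 6, 8), (15, 3, 6, 6, 18, 3), (7, 13, 15, 9, 3, 7), (17, 10, 11, 3, 13, 15))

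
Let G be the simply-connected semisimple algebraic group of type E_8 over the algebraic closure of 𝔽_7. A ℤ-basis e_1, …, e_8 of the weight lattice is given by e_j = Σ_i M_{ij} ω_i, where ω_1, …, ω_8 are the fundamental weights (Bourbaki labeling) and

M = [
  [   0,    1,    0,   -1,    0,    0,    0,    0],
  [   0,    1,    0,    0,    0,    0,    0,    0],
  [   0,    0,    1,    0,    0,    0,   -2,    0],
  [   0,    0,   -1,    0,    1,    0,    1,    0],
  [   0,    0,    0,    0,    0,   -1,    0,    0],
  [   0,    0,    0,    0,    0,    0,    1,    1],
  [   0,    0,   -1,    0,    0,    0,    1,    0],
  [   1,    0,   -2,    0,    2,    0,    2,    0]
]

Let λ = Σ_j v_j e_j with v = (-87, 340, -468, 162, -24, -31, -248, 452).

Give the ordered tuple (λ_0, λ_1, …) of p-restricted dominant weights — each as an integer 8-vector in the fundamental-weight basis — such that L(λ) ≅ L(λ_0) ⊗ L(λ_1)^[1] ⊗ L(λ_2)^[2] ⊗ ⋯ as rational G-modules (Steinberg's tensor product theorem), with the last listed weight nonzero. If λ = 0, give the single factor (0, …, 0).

((3, 4, 0, 0, 3, 1, 3, 4), (4, 6, 4, 0, 4, 1, 3, 1), (3, 6, 0, 4, 0, 4, 4, 6))

Change of basis e → ω: c = M·v where v = (-87, 340, -468, 162, -24, -31, -248, 452):
  c_1 = (0)·(-87) + 1·340 + (0)·(-468) + (-1)·(162) + (0)·(-24) + (0)·(-31) + (0)·(-248) + 0·452 = 178
  c_2 = (0)·(-87) + 1·340 + (0)·(-468) + 0·162 + (0)·(-24) + (0)·(-31) + (0)·(-248) + 0·452 = 340
  c_3 = (0)·(-87) + 0·340 + (1)·(-468) + 0·162 + (0)·(-24) + (0)·(-31) + (-2)·(-248) + 0·452 = 28
  c_4 = (0)·(-87) + 0·340 + (-1)·(-468) + 0·162 + (1)·(-24) + (0)·(-31) + (1)·(-248) + 0·452 = 196
  c_5 = (0)·(-87) + 0·340 + (0)·(-468) + 0·162 + (0)·(-24) + (-1)·(-31) + (0)·(-248) + 0·452 = 31
  c_6 = (0)·(-87) + 0·340 + (0)·(-468) + 0·162 + (0)·(-24) + (0)·(-31) + (1)·(-248) + 1·452 = 204
  c_7 = (0)·(-87) + 0·340 + (-1)·(-468) + 0·162 + (0)·(-24) + (0)·(-31) + (1)·(-248) + 0·452 = 220
  c_8 = (1)·(-87) + 0·340 + (-2)·(-468) + 0·162 + (2)·(-24) + (0)·(-31) + (2)·(-248) + 0·452 = 305
p = 7; digits c_i = Σ_j d_{ij}·7^j, 0 ≤ d_{ij} < 7:
  c_1 = 178 = 3·7^0 + 4·7^1 + 3·7^2
  c_2 = 340 = 4·7^0 + 6·7^1 + 6·7^2
  c_3 = 28 = 0·7^0 + 4·7^1
  c_4 = 196 = 0·7^0 + 0·7^1 + 4·7^2
  c_5 = 31 = 3·7^0 + 4·7^1
  c_6 = 204 = 1·7^0 + 1·7^1 + 4·7^2
  c_7 = 220 = 3·7^0 + 3·7^1 + 4·7^2
  c_8 = 305 = 4·7^0 + 1·7^1 + 6·7^2
λ_0 = (3, 4, 0, 0, 3, 1, 3, 4)
λ_1 = (4, 6, 4, 0, 4, 1, 3, 1)
λ_2 = (3, 6, 0, 4, 0, 4, 4, 6)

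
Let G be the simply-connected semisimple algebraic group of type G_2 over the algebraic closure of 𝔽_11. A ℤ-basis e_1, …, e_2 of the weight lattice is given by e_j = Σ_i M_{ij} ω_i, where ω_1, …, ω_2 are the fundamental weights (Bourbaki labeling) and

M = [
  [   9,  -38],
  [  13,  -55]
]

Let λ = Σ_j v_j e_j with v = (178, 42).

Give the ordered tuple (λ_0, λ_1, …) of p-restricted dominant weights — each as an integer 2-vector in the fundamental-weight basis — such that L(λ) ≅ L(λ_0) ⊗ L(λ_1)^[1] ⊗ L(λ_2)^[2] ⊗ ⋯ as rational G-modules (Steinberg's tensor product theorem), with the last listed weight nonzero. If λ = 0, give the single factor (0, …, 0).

In the fundamental-weight basis, λ has coordinates c = M·v (v = (178, 42)):
  c_1 = 9*178 + -38*42 = 6
  c_2 = 13*178 + -55*42 = 4
Base-11 expansion of each c_i:
  c_1 = 6 = 6·11^0
  c_2 = 4 = 4·11^0
Factor λ_0 = (6, 4)

((6, 4),)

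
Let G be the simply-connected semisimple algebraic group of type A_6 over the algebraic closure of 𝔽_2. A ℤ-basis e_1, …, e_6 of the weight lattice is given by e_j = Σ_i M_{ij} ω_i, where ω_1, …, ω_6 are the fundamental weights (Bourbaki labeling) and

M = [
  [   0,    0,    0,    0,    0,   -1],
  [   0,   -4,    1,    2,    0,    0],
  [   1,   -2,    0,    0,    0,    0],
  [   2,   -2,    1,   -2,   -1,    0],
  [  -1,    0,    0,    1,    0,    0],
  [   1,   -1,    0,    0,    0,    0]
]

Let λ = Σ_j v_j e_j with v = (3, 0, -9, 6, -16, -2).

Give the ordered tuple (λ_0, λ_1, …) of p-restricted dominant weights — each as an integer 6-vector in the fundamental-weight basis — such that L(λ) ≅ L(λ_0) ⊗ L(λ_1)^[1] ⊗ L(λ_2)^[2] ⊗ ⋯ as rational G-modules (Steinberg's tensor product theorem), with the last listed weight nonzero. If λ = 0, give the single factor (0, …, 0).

In the fundamental-weight basis, λ has coordinates c = M·v (v = (3, 0, -9, 6, -16, -2)):
  c_1 = 0·3 + 0·0 + (0)·(-9) + 0·6 + (0)·(-16) + (-1)·(-2) = 2
  c_2 = 0·3 + (-4)·(0) + (1)·(-9) + 2·6 + (0)·(-16) + (0)·(-2) = 3
  c_3 = 1·3 + (-2)·(0) + (0)·(-9) + 0·6 + (0)·(-16) + (0)·(-2) = 3
  c_4 = 2·3 + (-2)·(0) + (1)·(-9) + (-2)·(6) + (-1)·(-16) + (0)·(-2) = 1
  c_5 = (-1)·(3) + 0·0 + (0)·(-9) + 1·6 + (0)·(-16) + (0)·(-2) = 3
  c_6 = 1·3 + (-1)·(0) + (0)·(-9) + 0·6 + (0)·(-16) + (0)·(-2) = 3
p = 2; digits c_i = Σ_j d_{ij}·2^j, 0 ≤ d_{ij} < 2:
  c_1 = 2 = 0·2^0 + 1·2^1
  c_2 = 3 = 1·2^0 + 1·2^1
  c_3 = 3 = 1·2^0 + 1·2^1
  c_4 = 1 = 1·2^0
  c_5 = 3 = 1·2^0 + 1·2^1
  c_6 = 3 = 1·2^0 + 1·2^1
λ_0 = (0, 1, 1, 1, 1, 1)
λ_1 = (1, 1, 1, 0, 1, 1)

((0, 1, 1, 1, 1, 1), (1, 1, 1, 0, 1, 1))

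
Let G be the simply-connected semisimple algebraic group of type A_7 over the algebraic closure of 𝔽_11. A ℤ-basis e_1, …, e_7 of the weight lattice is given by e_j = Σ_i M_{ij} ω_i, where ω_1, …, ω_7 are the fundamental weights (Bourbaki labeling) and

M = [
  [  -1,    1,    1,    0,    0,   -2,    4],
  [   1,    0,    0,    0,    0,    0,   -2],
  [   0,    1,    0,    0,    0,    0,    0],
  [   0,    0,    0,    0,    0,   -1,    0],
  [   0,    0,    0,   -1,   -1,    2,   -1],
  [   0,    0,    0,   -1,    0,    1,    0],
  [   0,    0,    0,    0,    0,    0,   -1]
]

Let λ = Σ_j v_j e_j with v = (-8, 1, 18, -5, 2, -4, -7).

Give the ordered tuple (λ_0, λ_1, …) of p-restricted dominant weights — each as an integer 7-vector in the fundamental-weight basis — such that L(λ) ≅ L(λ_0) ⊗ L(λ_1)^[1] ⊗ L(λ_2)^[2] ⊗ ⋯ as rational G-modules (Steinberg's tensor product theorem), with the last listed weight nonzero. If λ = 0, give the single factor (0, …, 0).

Compute c_i = Σ_j M_{ij} v_j with v = (-8, 1, 18, -5, 2, -4, -7):
  c_1 = -1*-8 + 1*1 + 1*18 + 0*-5 + 0*2 + -2*-4 + 4*-7 = 7
  c_2 = 1*-8 + 0*1 + 0*18 + 0*-5 + 0*2 + 0*-4 + -2*-7 = 6
  c_3 = 0*-8 + 1*1 + 0*18 + 0*-5 + 0*2 + 0*-4 + 0*-7 = 1
  c_4 = 0*-8 + 0*1 + 0*18 + 0*-5 + 0*2 + -1*-4 + 0*-7 = 4
  c_5 = 0*-8 + 0*1 + 0*18 + -1*-5 + -1*2 + 2*-4 + -1*-7 = 2
  c_6 = 0*-8 + 0*1 + 0*18 + -1*-5 + 0*2 + 1*-4 + 0*-7 = 1
  c_7 = 0*-8 + 0*1 + 0*18 + 0*-5 + 0*2 + 0*-4 + -1*-7 = 7
p = 11; digits c_i = Σ_j d_{ij}·11^j, 0 ≤ d_{ij} < 11:
  c_1 = 7 = 7·11^0
  c_2 = 6 = 6·11^0
  c_3 = 1 = 1·11^0
  c_4 = 4 = 4·11^0
  c_5 = 2 = 2·11^0
  c_6 = 1 = 1·11^0
  c_7 = 7 = 7·11^0
Factor λ_0 = (7, 6, 1, 4, 2, 1, 7)

((7, 6, 1, 4, 2, 1, 7),)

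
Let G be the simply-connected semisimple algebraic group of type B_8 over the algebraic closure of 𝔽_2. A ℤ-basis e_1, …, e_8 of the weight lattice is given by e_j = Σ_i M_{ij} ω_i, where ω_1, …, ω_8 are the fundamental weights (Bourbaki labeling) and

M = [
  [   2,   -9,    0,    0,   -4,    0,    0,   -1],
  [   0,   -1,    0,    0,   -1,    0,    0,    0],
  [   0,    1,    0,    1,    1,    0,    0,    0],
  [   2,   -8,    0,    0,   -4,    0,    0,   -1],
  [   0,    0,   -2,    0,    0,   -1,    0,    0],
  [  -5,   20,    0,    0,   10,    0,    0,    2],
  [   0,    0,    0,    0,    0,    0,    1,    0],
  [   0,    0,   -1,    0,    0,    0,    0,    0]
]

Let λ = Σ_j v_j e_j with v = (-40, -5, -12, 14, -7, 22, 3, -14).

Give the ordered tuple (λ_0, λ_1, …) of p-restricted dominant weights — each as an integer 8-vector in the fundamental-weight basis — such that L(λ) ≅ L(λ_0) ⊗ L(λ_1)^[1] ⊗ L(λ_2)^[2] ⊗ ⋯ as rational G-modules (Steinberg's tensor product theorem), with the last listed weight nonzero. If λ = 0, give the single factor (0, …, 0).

((1, 0, 0, 0, 0, 0, 1, 0), (1, 0, 1, 1, 1, 1, 1, 0), (1, 1, 0, 0, 0, 0, 0, 1), (0, 1, 0, 0, 0, 0, 0, 1))

Converting to the ω-basis (c_i = row i of M dotted with v = (-40, -5, -12, 14, -7, 22, 3, -14)):
  c_1 = 2*-40 + -9*-5 + 0*-12 + 0*14 + -4*-7 + 0*22 + 0*3 + -1*-14 = 7
  c_2 = 0*-40 + -1*-5 + 0*-12 + 0*14 + -1*-7 + 0*22 + 0*3 + 0*-14 = 12
  c_3 = 0*-40 + 1*-5 + 0*-12 + 1*14 + 1*-7 + 0*22 + 0*3 + 0*-14 = 2
  c_4 = 2*-40 + -8*-5 + 0*-12 + 0*14 + -4*-7 + 0*22 + 0*3 + -1*-14 = 2
  c_5 = 0*-40 + 0*-5 + -2*-12 + 0*14 + 0*-7 + -1*22 + 0*3 + 0*-14 = 2
  c_6 = -5*-40 + 20*-5 + 0*-12 + 0*14 + 10*-7 + 0*22 + 0*3 + 2*-14 = 2
  c_7 = 0*-40 + 0*-5 + 0*-12 + 0*14 + 0*-7 + 0*22 + 1*3 + 0*-14 = 3
  c_8 = 0*-40 + 0*-5 + -1*-12 + 0*14 + 0*-7 + 0*22 + 0*3 + 0*-14 = 12
p = 2; digits c_i = Σ_j d_{ij}·2^j, 0 ≤ d_{ij} < 2:
  c_1 = 7 = 1·2^0 + 1·2^1 + 1·2^2
  c_2 = 12 = 0·2^0 + 0·2^1 + 1·2^2 + 1·2^3
  c_3 = 2 = 0·2^0 + 1·2^1
  c_4 = 2 = 0·2^0 + 1·2^1
  c_5 = 2 = 0·2^0 + 1·2^1
  c_6 = 2 = 0·2^0 + 1·2^1
  c_7 = 3 = 1·2^0 + 1·2^1
  c_8 = 12 = 0·2^0 + 0·2^1 + 1·2^2 + 1·2^3
Factor λ_0 = (1, 0, 0, 0, 0, 0, 1, 0)
Factor λ_1 = (1, 0, 1, 1, 1, 1, 1, 0)
Factor λ_2 = (1, 1, 0, 0, 0, 0, 0, 1)
Factor λ_3 = (0, 1, 0, 0, 0, 0, 0, 1)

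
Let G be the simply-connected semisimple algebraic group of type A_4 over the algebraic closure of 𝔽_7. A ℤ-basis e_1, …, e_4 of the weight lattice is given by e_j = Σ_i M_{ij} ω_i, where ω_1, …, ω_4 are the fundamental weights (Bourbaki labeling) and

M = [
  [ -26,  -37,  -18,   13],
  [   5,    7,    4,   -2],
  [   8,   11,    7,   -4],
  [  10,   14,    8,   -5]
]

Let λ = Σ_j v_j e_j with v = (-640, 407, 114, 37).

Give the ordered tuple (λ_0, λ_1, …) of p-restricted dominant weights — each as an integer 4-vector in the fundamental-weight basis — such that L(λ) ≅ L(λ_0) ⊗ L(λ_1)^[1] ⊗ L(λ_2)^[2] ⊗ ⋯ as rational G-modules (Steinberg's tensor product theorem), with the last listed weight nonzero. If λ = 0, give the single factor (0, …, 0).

((3, 3, 0, 4), (1, 4, 1, 3))

In the fundamental-weight basis, λ has coordinates c = M·v (v = (-640, 407, 114, 37)):
  c_1 = -26*-640 + -37*407 + -18*114 + 13*37 = 10
  c_2 = 5*-640 + 7*407 + 4*114 + -2*37 = 31
  c_3 = 8*-640 + 11*407 + 7*114 + -4*37 = 7
  c_4 = 10*-640 + 14*407 + 8*114 + -5*37 = 25
Base-7 expansion of each c_i:
  c_1 = 10 = 3·7^0 + 1·7^1
  c_2 = 31 = 3·7^0 + 4·7^1
  c_3 = 7 = 0·7^0 + 1·7^1
  c_4 = 25 = 4·7^0 + 3·7^1
p-restricted factor λ_0 = (3, 3, 0, 4)
p-restricted factor λ_1 = (1, 4, 1, 3)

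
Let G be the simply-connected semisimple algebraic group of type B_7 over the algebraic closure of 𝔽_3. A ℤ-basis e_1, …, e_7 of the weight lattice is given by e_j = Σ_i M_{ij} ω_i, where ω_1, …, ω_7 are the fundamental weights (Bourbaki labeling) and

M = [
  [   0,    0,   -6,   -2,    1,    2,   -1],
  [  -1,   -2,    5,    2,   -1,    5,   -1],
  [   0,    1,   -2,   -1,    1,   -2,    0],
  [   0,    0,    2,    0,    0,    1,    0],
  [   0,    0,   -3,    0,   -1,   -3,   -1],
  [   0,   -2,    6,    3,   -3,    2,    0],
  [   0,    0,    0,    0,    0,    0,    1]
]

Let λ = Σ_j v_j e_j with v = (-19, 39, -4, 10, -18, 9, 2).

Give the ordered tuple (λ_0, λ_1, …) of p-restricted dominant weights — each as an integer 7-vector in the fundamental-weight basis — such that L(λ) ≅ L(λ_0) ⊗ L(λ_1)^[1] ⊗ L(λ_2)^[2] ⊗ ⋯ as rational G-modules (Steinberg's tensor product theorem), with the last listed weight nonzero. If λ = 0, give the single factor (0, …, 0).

Converting to the ω-basis (c_i = row i of M dotted with v = (-19, 39, -4, 10, -18, 9, 2)):
  c_1 = 0*-19 + 0*39 + -6*-4 + -2*10 + 1*-18 + 2*9 + -1*2 = 2
  c_2 = -1*-19 + -2*39 + 5*-4 + 2*10 + -1*-18 + 5*9 + -1*2 = 2
  c_3 = 0*-19 + 1*39 + -2*-4 + -1*10 + 1*-18 + -2*9 + 0*2 = 1
  c_4 = 0*-19 + 0*39 + 2*-4 + 0*10 + 0*-18 + 1*9 + 0*2 = 1
  c_5 = 0*-19 + 0*39 + -3*-4 + 0*10 + -1*-18 + -3*9 + -1*2 = 1
  c_6 = 0*-19 + -2*39 + 6*-4 + 3*10 + -3*-18 + 2*9 + 0*2 = 0
  c_7 = 0*-19 + 0*39 + 0*-4 + 0*10 + 0*-18 + 0*9 + 1*2 = 2
Writing each c_i in base p = 3:
  c_1 = 2 = 2·3^0
  c_2 = 2 = 2·3^0
  c_3 = 1 = 1·3^0
  c_4 = 1 = 1·3^0
  c_5 = 1 = 1·3^0
  c_6 = 0
  c_7 = 2 = 2·3^0
p-restricted factor λ_0 = (2, 2, 1, 1, 1, 0, 2)

((2, 2, 1, 1, 1, 0, 2),)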